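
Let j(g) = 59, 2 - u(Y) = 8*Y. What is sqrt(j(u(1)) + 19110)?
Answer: sqrt(19169) ≈ 138.45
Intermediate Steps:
u(Y) = 2 - 8*Y
sqrt(j(u(1)) + 19110) = sqrt(59 + 19110) = sqrt(19169)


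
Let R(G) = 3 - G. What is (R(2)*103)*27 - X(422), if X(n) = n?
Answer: 2359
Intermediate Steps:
(R(2)*103)*27 - X(422) = ((3 - 1*2)*103)*27 - 1*422 = ((3 - 2)*103)*27 - 422 = (1*103)*27 - 422 = 103*27 - 422 = 2781 - 422 = 2359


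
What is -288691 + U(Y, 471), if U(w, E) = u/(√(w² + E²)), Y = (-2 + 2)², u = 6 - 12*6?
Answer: -45324509/157 ≈ -2.8869e+5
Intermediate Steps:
u = -66 (u = 6 - 72 = -66)
Y = 0 (Y = 0² = 0)
U(w, E) = -66/√(E² + w²) (U(w, E) = -66/√(w² + E²) = -66/√(E² + w²))
-288691 + U(Y, 471) = -288691 - 66/√(471² + 0²) = -288691 - 66/√(221841 + 0) = -288691 - 66/√221841 = -288691 - 66*1/471 = -288691 - 22/157 = -45324509/157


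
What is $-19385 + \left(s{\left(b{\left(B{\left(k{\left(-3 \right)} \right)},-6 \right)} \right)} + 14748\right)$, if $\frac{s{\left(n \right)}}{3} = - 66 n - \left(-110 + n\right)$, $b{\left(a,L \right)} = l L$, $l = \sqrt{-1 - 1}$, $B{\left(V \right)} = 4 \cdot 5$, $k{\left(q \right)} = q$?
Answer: $-4307 + 1206 i \sqrt{2} \approx -4307.0 + 1705.5 i$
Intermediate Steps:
$B{\left(V \right)} = 20$
$l = i \sqrt{2}$ ($l = \sqrt{-2} = i \sqrt{2} \approx 1.4142 i$)
$b{\left(a,L \right)} = i L \sqrt{2}$ ($b{\left(a,L \right)} = i \sqrt{2} L = i L \sqrt{2}$)
$s{\left(n \right)} = 330 - 201 n$ ($s{\left(n \right)} = 3 \left(- 66 n - \left(-110 + n\right)\right) = 3 \left(110 - 67 n\right) = 330 - 201 n$)
$-19385 + \left(s{\left(b{\left(B{\left(k{\left(-3 \right)} \right)},-6 \right)} \right)} + 14748\right) = -19385 + \left(\left(330 - 201 i \left(-6\right) \sqrt{2}\right) + 14748\right) = -19385 + \left(\left(330 - 201 \left(- 6 i \sqrt{2}\right)\right) + 14748\right) = -19385 + \left(\left(330 + 1206 i \sqrt{2}\right) + 14748\right) = -19385 + \left(15078 + 1206 i \sqrt{2}\right) = -4307 + 1206 i \sqrt{2}$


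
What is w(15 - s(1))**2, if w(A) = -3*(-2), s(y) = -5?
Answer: 36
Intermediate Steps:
w(A) = 6
w(15 - s(1))**2 = 6**2 = 36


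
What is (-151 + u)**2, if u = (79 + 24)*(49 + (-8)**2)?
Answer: 131974144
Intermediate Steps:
u = 11639 (u = 103*(49 + 64) = 103*113 = 11639)
(-151 + u)**2 = (-151 + 11639)**2 = 11488**2 = 131974144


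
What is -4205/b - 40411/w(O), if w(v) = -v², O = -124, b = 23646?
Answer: 445451213/181790448 ≈ 2.4504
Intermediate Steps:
-4205/b - 40411/w(O) = -4205/23646 - 40411/((-1*(-124)²)) = -4205*1/23646 - 40411/((-1*15376)) = -4205/23646 - 40411/(-15376) = -4205/23646 - 40411*(-1/15376) = -4205/23646 + 40411/15376 = 445451213/181790448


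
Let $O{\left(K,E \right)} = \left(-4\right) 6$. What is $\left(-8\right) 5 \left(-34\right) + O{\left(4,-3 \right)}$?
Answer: $1336$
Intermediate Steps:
$O{\left(K,E \right)} = -24$
$\left(-8\right) 5 \left(-34\right) + O{\left(4,-3 \right)} = \left(-8\right) 5 \left(-34\right) - 24 = \left(-40\right) \left(-34\right) - 24 = 1360 - 24 = 1336$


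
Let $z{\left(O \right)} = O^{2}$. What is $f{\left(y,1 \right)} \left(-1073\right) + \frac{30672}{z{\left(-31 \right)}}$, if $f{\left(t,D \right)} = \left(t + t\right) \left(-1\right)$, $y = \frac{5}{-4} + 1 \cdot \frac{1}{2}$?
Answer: $- \frac{3032115}{1922} \approx -1577.6$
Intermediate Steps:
$y = - \frac{3}{4}$ ($y = 5 \left(- \frac{1}{4}\right) + 1 \cdot \frac{1}{2} = - \frac{5}{4} + \frac{1}{2} = - \frac{3}{4} \approx -0.75$)
$f{\left(t,D \right)} = - 2 t$ ($f{\left(t,D \right)} = 2 t \left(-1\right) = - 2 t$)
$f{\left(y,1 \right)} \left(-1073\right) + \frac{30672}{z{\left(-31 \right)}} = \left(-2\right) \left(- \frac{3}{4}\right) \left(-1073\right) + \frac{30672}{\left(-31\right)^{2}} = \frac{3}{2} \left(-1073\right) + \frac{30672}{961} = - \frac{3219}{2} + 30672 \cdot \frac{1}{961} = - \frac{3219}{2} + \frac{30672}{961} = - \frac{3032115}{1922}$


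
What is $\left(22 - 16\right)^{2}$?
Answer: $36$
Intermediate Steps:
$\left(22 - 16\right)^{2} = 6^{2} = 36$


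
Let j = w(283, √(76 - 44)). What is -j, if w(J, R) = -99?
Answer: 99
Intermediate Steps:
j = -99
-j = -1*(-99) = 99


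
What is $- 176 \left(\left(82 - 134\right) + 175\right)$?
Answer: $-21648$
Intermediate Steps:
$- 176 \left(\left(82 - 134\right) + 175\right) = - 176 \left(-52 + 175\right) = \left(-176\right) 123 = -21648$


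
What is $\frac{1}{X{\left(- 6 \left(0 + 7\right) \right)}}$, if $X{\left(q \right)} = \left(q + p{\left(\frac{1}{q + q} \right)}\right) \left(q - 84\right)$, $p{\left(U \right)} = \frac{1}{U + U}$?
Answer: $\frac{1}{10584} \approx 9.4482 \cdot 10^{-5}$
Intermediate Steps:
$p{\left(U \right)} = \frac{1}{2 U}$
$X{\left(q \right)} = 2 q \left(-84 + q\right)$ ($X{\left(q \right)} = \left(q + \frac{1}{2 \frac{1}{q + q}}\right) \left(q - 84\right) = \left(q + \frac{1}{2 \frac{1}{2 q}}\right) \left(-84 + q\right) = \left(q + \frac{2 q}{2}\right) \left(-84 + q\right) = \left(q + q\right) \left(-84 + q\right) = 2 q \left(-84 + q\right)$)
$\frac{1}{X{\left(- 6 \left(0 + 7\right) \right)}} = \frac{1}{2 \left(- 6 \left(0 + 7\right)\right) \left(-84 - 6 \left(0 + 7\right)\right)} = \frac{1}{2 \left(\left(-6\right) 7\right) \left(-84 - 42\right)} = \frac{1}{2 \left(-42\right) \left(-84 - 42\right)} = \frac{1}{2 \left(-42\right) \left(-126\right)} = \frac{1}{10584}$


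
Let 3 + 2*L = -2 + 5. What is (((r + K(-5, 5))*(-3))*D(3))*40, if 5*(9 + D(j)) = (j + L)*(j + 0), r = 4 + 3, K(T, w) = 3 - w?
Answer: 4320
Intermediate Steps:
L = 0 (L = -3/2 + (-2 + 5)/2 = -3/2 + (½)*3 = -3/2 + 3/2 = 0)
r = 7
D(j) = -9 + j²/5 (D(j) = -9 + ((j + 0)*(j + 0))/5 = -9 + (j*j)/5 = -9 + j²/5)
(((r + K(-5, 5))*(-3))*D(3))*40 = (((7 + (3 - 1*5))*(-3))*(-9 + (⅕)*3²))*40 = (((7 + (3 - 5))*(-3))*(-9 + (⅕)*9))*40 = (((7 - 2)*(-3))*(-9 + 9/5))*40 = ((5*(-3))*(-36/5))*40 = -15*(-36/5)*40 = 108*40 = 4320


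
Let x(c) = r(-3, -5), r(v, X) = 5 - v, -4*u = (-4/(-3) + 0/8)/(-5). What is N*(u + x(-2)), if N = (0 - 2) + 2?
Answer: 0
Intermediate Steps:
N = 0 (N = -2 + 2 = 0)
u = 1/15 (u = -(-4/(-3) + 0/8)/(4*(-5)) = -(-4*(-1/3) + 0*(1/8))*(-1)/(4*5) = -(4/3 + 0)*(-1)/(4*5) = -(-1)/(3*5) = -1/4*(-4/15) = 1/15 ≈ 0.066667)
x(c) = 8 (x(c) = 5 - 1*(-3) = 5 + 3 = 8)
N*(u + x(-2)) = 0*(1/15 + 8) = 0*(121/15) = 0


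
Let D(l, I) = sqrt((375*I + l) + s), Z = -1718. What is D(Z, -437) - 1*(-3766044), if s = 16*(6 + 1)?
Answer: 3766044 + I*sqrt(165481) ≈ 3.766e+6 + 406.79*I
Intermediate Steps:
s = 112 (s = 16*7 = 112)
D(l, I) = sqrt(112 + l + 375*I) (D(l, I) = sqrt((375*I + l) + 112) = sqrt((l + 375*I) + 112) = sqrt(112 + l + 375*I))
D(Z, -437) - 1*(-3766044) = sqrt(112 - 1718 + 375*(-437)) - 1*(-3766044) = sqrt(112 - 1718 - 163875) + 3766044 = sqrt(-165481) + 3766044 = I*sqrt(165481) + 3766044 = 3766044 + I*sqrt(165481)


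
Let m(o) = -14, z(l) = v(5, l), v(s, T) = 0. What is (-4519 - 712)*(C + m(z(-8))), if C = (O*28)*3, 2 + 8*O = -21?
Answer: 2673041/2 ≈ 1.3365e+6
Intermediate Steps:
z(l) = 0
O = -23/8 (O = -¼ + (⅛)*(-21) = -¼ - 21/8 = -23/8 ≈ -2.8750)
C = -483/2 (C = -23/8*28*3 = -161/2*3 = -483/2 ≈ -241.50)
(-4519 - 712)*(C + m(z(-8))) = (-4519 - 712)*(-483/2 - 14) = -5231*(-511/2) = 2673041/2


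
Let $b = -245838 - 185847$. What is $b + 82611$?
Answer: $-349074$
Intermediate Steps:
$b = -431685$
$b + 82611 = -431685 + 82611 = -349074$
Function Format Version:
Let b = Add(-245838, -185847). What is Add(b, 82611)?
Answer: -349074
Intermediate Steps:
b = -431685
Add(b, 82611) = Add(-431685, 82611) = -349074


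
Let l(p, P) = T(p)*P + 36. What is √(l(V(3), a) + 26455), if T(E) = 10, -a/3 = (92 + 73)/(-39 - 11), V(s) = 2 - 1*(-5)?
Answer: √26590 ≈ 163.06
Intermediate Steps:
V(s) = 7 (V(s) = 2 + 5 = 7)
a = 99/10 (a = -3*(92 + 73)/(-39 - 11) = -495/(-50) = -495*(-1)/50 = -3*(-33/10) = 99/10 ≈ 9.9000)
l(p, P) = 36 + 10*P (l(p, P) = 10*P + 36 = 36 + 10*P)
√(l(V(3), a) + 26455) = √((36 + 10*(99/10)) + 26455) = √((36 + 99) + 26455) = √(135 + 26455) = √26590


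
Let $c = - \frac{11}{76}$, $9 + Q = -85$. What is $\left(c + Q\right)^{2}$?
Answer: $\frac{51194025}{5776} \approx 8863.2$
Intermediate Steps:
$Q = -94$ ($Q = -9 - 85 = -94$)
$c = - \frac{11}{76}$ ($c = \left(-11\right) \frac{1}{76} = - \frac{11}{76} \approx -0.14474$)
$\left(c + Q\right)^{2} = \left(- \frac{11}{76} - 94\right)^{2} = \left(- \frac{7155}{76}\right)^{2} = \frac{51194025}{5776}$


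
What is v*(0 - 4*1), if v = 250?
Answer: -1000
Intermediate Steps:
v*(0 - 4*1) = 250*(0 - 4*1) = 250*(0 - 4) = 250*(-4) = -1000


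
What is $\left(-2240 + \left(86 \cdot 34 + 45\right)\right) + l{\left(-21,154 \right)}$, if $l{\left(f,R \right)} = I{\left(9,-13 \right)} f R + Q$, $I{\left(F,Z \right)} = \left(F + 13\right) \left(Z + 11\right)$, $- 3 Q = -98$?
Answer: $\frac{429173}{3} \approx 1.4306 \cdot 10^{5}$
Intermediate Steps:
$Q = \frac{98}{3}$ ($Q = \left(- \frac{1}{3}\right) \left(-98\right) = \frac{98}{3} \approx 32.667$)
$I{\left(F,Z \right)} = \left(11 + Z\right) \left(13 + F\right)$ ($I{\left(F,Z \right)} = \left(13 + F\right) \left(11 + Z\right) = \left(11 + Z\right) \left(13 + F\right)$)
$l{\left(f,R \right)} = \frac{98}{3} - 44 R f$ ($l{\left(f,R \right)} = \left(143 + 11 \cdot 9 + 13 \left(-13\right) + 9 \left(-13\right)\right) f R + \frac{98}{3} = \left(143 + 99 - 169 - 117\right) f R + \frac{98}{3} = - 44 f R + \frac{98}{3} = - 44 R f + \frac{98}{3} = \frac{98}{3} - 44 R f$)
$\left(-2240 + \left(86 \cdot 34 + 45\right)\right) + l{\left(-21,154 \right)} = \left(-2240 + \left(86 \cdot 34 + 45\right)\right) - \left(- \frac{98}{3} + 6776 \left(-21\right)\right) = \left(-2240 + \left(2924 + 45\right)\right) + \left(\frac{98}{3} + 142296\right) = \left(-2240 + 2969\right) + \frac{426986}{3} = 729 + \frac{426986}{3} = \frac{429173}{3}$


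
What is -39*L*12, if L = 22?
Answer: -10296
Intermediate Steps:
-39*L*12 = -39*22*12 = -858*12 = -10296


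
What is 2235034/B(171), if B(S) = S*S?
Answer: 2235034/29241 ≈ 76.435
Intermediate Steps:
B(S) = S²
2235034/B(171) = 2235034/(171²) = 2235034/29241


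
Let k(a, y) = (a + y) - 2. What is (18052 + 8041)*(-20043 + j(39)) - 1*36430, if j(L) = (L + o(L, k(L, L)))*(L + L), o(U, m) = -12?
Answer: -468066571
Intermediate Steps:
k(a, y) = -2 + a + y
j(L) = 2*L*(-12 + L) (j(L) = (L - 12)*(L + L) = (-12 + L)*(2*L) = 2*L*(-12 + L))
(18052 + 8041)*(-20043 + j(39)) - 1*36430 = (18052 + 8041)*(-20043 + 2*39*(-12 + 39)) - 1*36430 = 26093*(-20043 + 2*39*27) - 36430 = 26093*(-20043 + 2106) - 36430 = 26093*(-17937) - 36430 = -468030141 - 36430 = -468066571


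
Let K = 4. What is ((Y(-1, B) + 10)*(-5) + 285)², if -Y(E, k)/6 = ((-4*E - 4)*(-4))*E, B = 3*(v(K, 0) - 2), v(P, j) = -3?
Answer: 55225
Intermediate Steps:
B = -15 (B = 3*(-3 - 2) = 3*(-5) = -15)
Y(E, k) = -6*E*(16 + 16*E) (Y(E, k) = -6*(-4*E - 4)*(-4)*E = -6*(-4 - 4*E)*(-4)*E = -6*(16 + 16*E)*E = -6*E*(16 + 16*E))
((Y(-1, B) + 10)*(-5) + 285)² = ((-96*(-1)*(1 - 1) + 10)*(-5) + 285)² = ((-96*(-1)*0 + 10)*(-5) + 285)² = ((0 + 10)*(-5) + 285)² = (10*(-5) + 285)² = (-50 + 285)² = 235² = 55225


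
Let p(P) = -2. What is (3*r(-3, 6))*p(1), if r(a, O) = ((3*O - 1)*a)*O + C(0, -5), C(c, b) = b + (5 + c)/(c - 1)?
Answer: 1896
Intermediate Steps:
C(c, b) = b + (5 + c)/(-1 + c)
r(a, O) = -10 + O*a*(-1 + 3*O) (r(a, O) = ((3*O - 1)*a)*O + (5 + 0 - 1*(-5) - 5*0)/(-1 + 0) = ((-1 + 3*O)*a)*O + (5 + 0 + 5 + 0)/(-1) = (a*(-1 + 3*O))*O - 1*10 = O*a*(-1 + 3*O) - 10 = -10 + O*a*(-1 + 3*O))
(3*r(-3, 6))*p(1) = (3*(-10 - 1*6*(-3) + 3*(-3)*6**2))*(-2) = (3*(-10 + 18 + 3*(-3)*36))*(-2) = (3*(-10 + 18 - 324))*(-2) = (3*(-316))*(-2) = -948*(-2) = 1896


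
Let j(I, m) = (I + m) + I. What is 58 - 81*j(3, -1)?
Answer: -347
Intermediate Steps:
j(I, m) = m + 2*I
58 - 81*j(3, -1) = 58 - 81*(-1 + 2*3) = 58 - 81*(-1 + 6) = 58 - 81*5 = 58 - 405 = -347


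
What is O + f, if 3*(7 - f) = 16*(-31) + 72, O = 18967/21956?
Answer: 9827321/65868 ≈ 149.20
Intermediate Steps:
O = 18967/21956 (O = 18967*(1/21956) = 18967/21956 ≈ 0.86386)
f = 445/3 (f = 7 - (16*(-31) + 72)/3 = 7 - (-496 + 72)/3 = 7 - ⅓*(-424) = 7 + 424/3 = 445/3 ≈ 148.33)
O + f = 18967/21956 + 445/3 = 9827321/65868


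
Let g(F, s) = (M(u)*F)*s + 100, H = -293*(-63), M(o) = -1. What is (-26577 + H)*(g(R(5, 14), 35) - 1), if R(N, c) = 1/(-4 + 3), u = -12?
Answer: -1087812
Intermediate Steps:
R(N, c) = -1 (R(N, c) = 1/(-1) = -1)
H = 18459
g(F, s) = 100 - F*s (g(F, s) = (-F)*s + 100 = -F*s + 100 = 100 - F*s)
(-26577 + H)*(g(R(5, 14), 35) - 1) = (-26577 + 18459)*((100 - 1*(-1)*35) - 1) = -8118*((100 + 35) - 1) = -8118*(135 - 1) = -8118*134 = -1087812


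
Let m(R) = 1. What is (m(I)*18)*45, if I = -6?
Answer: 810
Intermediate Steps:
(m(I)*18)*45 = (1*18)*45 = 18*45 = 810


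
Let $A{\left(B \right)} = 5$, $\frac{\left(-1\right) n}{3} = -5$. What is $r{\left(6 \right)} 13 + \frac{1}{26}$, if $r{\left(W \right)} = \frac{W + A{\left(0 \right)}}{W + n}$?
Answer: $\frac{3739}{546} \approx 6.848$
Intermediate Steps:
$n = 15$ ($n = \left(-3\right) \left(-5\right) = 15$)
$r{\left(W \right)} = \frac{5 + W}{15 + W}$ ($r{\left(W \right)} = \frac{W + 5}{W + 15} = \frac{5 + W}{15 + W}$)
$r{\left(6 \right)} 13 + \frac{1}{26} = \frac{5 + 6}{15 + 6} \cdot 13 + \frac{1}{26} = \frac{1}{21} \cdot 11 \cdot 13 + \frac{1}{26} = \frac{11}{21} \cdot 13 + \frac{1}{26} = \frac{143}{21} + \frac{1}{26} = \frac{3739}{546}$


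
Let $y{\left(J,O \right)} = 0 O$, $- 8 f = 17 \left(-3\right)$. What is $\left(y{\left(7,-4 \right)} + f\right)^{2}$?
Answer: $\frac{2601}{64} \approx 40.641$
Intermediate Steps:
$f = \frac{51}{8}$ ($f = - \frac{17 \left(-3\right)}{8} = \left(- \frac{1}{8}\right) \left(-51\right) = \frac{51}{8} \approx 6.375$)
$y{\left(J,O \right)} = 0$
$\left(y{\left(7,-4 \right)} + f\right)^{2} = \left(0 + \frac{51}{8}\right)^{2} = \left(\frac{51}{8}\right)^{2} = \frac{2601}{64}$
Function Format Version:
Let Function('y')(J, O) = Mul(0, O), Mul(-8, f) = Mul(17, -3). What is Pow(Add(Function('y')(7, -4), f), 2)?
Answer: Rational(2601, 64) ≈ 40.641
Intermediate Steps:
f = Rational(51, 8) (f = Mul(Rational(-1, 8), Mul(17, -3)) = Mul(Rational(-1, 8), -51) = Rational(51, 8) ≈ 6.3750)
Function('y')(J, O) = 0
Pow(Add(Function('y')(7, -4), f), 2) = Pow(Add(0, Rational(51, 8)), 2) = Pow(Rational(51, 8), 2) = Rational(2601, 64)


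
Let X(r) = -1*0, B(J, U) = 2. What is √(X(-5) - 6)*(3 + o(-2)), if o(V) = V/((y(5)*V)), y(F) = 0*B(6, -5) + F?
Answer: 16*I*√6/5 ≈ 7.8384*I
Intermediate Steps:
X(r) = 0
y(F) = F (y(F) = 0*2 + F = 0 + F = F)
o(V) = ⅕ (o(V) = V/((5*V)) = V*(1/(5*V)) = ⅕)
√(X(-5) - 6)*(3 + o(-2)) = √(0 - 6)*(3 + ⅕) = √(-6)*(16/5) = (I*√6)*(16/5) = 16*I*√6/5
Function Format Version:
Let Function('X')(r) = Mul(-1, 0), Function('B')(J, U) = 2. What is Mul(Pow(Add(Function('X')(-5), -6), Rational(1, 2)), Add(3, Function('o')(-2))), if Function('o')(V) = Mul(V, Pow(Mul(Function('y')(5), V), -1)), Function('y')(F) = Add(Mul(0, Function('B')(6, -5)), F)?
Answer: Mul(Rational(16, 5), I, Pow(6, Rational(1, 2))) ≈ Mul(7.8384, I)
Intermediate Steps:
Function('X')(r) = 0
Function('y')(F) = F (Function('y')(F) = Add(Mul(0, 2), F) = Add(0, F) = F)
Function('o')(V) = Rational(1, 5) (Function('o')(V) = Mul(V, Pow(Mul(5, V), -1)) = Mul(V, Mul(Rational(1, 5), Pow(V, -1))) = Rational(1, 5))
Mul(Pow(Add(Function('X')(-5), -6), Rational(1, 2)), Add(3, Function('o')(-2))) = Mul(Pow(Add(0, -6), Rational(1, 2)), Add(3, Rational(1, 5))) = Mul(Pow(-6, Rational(1, 2)), Rational(16, 5)) = Mul(Mul(I, Pow(6, Rational(1, 2))), Rational(16, 5)) = Mul(Rational(16, 5), I, Pow(6, Rational(1, 2)))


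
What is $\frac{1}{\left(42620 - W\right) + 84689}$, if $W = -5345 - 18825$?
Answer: $\frac{1}{151479} \approx 6.6016 \cdot 10^{-6}$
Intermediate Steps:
$W = -24170$
$\frac{1}{\left(42620 - W\right) + 84689} = \frac{1}{\left(42620 - -24170\right) + 84689} = \frac{1}{\left(42620 + 24170\right) + 84689} = \frac{1}{66790 + 84689} = \frac{1}{151479}$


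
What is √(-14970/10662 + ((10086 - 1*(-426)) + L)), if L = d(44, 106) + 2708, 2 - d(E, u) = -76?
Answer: 3*√4665227403/1777 ≈ 115.31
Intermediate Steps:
d(E, u) = 78 (d(E, u) = 2 - 1*(-76) = 2 + 76 = 78)
L = 2786 (L = 78 + 2708 = 2786)
√(-14970/10662 + ((10086 - 1*(-426)) + L)) = √(-14970/10662 + ((10086 - 1*(-426)) + 2786)) = √(-14970*1/10662 + ((10086 + 426) + 2786)) = √(-2495/1777 + (10512 + 2786)) = √(-2495/1777 + 13298) = √(23628051/1777) = 3*√4665227403/1777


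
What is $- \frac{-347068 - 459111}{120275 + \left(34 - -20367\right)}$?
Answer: $\frac{806179}{140676} \approx 5.7308$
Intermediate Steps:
$- \frac{-347068 - 459111}{120275 + \left(34 - -20367\right)} = - \frac{-806179}{120275 + \left(34 + 20367\right)} = - \frac{-806179}{120275 + 20401} = - \frac{-806179}{140676} = \left(-1\right) \left(- \frac{806179}{140676}\right) = \frac{806179}{140676}$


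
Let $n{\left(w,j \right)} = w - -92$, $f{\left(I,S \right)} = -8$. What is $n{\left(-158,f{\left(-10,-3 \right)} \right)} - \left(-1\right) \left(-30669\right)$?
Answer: $-30735$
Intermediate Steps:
$n{\left(w,j \right)} = 92 + w$ ($n{\left(w,j \right)} = w + 92 = 92 + w$)
$n{\left(-158,f{\left(-10,-3 \right)} \right)} - \left(-1\right) \left(-30669\right) = \left(92 - 158\right) - \left(-1\right) \left(-30669\right) = -66 - 30669 = -30735$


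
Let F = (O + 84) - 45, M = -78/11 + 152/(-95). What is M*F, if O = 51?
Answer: -8604/11 ≈ -782.18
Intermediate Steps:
M = -478/55 (M = -78*1/11 + 152*(-1/95) = -78/11 - 8/5 = -478/55 ≈ -8.6909)
F = 90 (F = (51 + 84) - 45 = 135 - 45 = 90)
M*F = -478/55*90 = -8604/11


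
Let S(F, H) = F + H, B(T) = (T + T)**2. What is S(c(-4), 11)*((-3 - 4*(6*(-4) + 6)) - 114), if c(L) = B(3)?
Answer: -2115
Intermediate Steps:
B(T) = 4*T**2 (B(T) = (2*T)**2 = 4*T**2)
c(L) = 36 (c(L) = 4*3**2 = 4*9 = 36)
S(c(-4), 11)*((-3 - 4*(6*(-4) + 6)) - 114) = (36 + 11)*((-3 - 4*(6*(-4) + 6)) - 114) = 47*((-3 - 4*(-24 + 6)) - 114) = 47*((-3 - 4*(-18)) - 114) = 47*((-3 + 72) - 114) = 47*(69 - 114) = 47*(-45) = -2115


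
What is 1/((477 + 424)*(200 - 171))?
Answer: 1/26129 ≈ 3.8272e-5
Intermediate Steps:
1/((477 + 424)*(200 - 171)) = 1/(901*29) = 1/26129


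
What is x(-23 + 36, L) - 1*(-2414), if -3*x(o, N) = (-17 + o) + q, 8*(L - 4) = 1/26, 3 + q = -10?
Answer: 7259/3 ≈ 2419.7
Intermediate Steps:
q = -13 (q = -3 - 10 = -13)
L = 833/208 (L = 4 + (1/8)/26 = 4 + (1/8)*(1/26) = 4 + 1/208 = 833/208 ≈ 4.0048)
x(o, N) = 10 - o/3 (x(o, N) = -((-17 + o) - 13)/3 = -(-30 + o)/3 = 10 - o/3)
x(-23 + 36, L) - 1*(-2414) = (10 - (-23 + 36)/3) - 1*(-2414) = (10 - 1/3*13) + 2414 = (10 - 13/3) + 2414 = 17/3 + 2414 = 7259/3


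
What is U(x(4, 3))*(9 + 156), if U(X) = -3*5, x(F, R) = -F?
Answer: -2475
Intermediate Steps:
U(X) = -15
U(x(4, 3))*(9 + 156) = -15*(9 + 156) = -15*165 = -2475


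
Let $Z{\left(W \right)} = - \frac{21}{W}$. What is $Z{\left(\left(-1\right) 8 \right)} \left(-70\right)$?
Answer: $- \frac{735}{4} \approx -183.75$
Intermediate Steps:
$Z{\left(\left(-1\right) 8 \right)} \left(-70\right) = - \frac{21}{\left(-1\right) 8} \left(-70\right) = - \frac{21}{-8} \left(-70\right) = \left(-21\right) \left(- \frac{1}{8}\right) \left(-70\right) = \frac{21}{8} \left(-70\right) = - \frac{735}{4}$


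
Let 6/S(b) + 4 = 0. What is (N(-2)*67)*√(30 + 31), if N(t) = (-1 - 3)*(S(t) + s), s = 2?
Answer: -134*√61 ≈ -1046.6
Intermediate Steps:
S(b) = -3/2 (S(b) = 6/(-4 + 0) = 6/(-4) = 6*(-¼) = -3/2)
N(t) = -2 (N(t) = (-1 - 3)*(-3/2 + 2) = -4*½ = -2)
(N(-2)*67)*√(30 + 31) = (-2*67)*√(30 + 31) = -134*√61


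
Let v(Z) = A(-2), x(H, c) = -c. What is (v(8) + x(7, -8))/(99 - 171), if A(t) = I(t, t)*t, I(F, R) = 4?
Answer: 0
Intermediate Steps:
A(t) = 4*t
v(Z) = -8 (v(Z) = 4*(-2) = -8)
(v(8) + x(7, -8))/(99 - 171) = (-8 - 1*(-8))/(99 - 171) = (-8 + 8)/(-72) = 0*(-1/72) = 0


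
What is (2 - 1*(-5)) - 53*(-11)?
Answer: 590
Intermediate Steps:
(2 - 1*(-5)) - 53*(-11) = (2 + 5) + 583 = 7 + 583 = 590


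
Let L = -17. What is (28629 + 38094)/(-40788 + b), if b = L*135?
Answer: -22241/14361 ≈ -1.5487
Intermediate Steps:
b = -2295 (b = -17*135 = -2295)
(28629 + 38094)/(-40788 + b) = (28629 + 38094)/(-40788 - 2295) = 66723/(-43083) = 66723*(-1/43083) = -22241/14361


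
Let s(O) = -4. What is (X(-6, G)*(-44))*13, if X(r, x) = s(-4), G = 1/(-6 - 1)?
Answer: 2288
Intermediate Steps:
G = -⅐ (G = 1/(-7) = -⅐ ≈ -0.14286)
X(r, x) = -4
(X(-6, G)*(-44))*13 = -4*(-44)*13 = 176*13 = 2288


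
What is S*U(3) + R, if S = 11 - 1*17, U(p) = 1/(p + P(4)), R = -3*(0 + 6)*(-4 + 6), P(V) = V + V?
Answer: -402/11 ≈ -36.545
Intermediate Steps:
P(V) = 2*V
R = -36 (R = -18*2 = -3*12 = -36)
U(p) = 1/(8 + p) (U(p) = 1/(p + 2*4) = 1/(p + 8) = 1/(8 + p))
S = -6 (S = 11 - 17 = -6)
S*U(3) + R = -6/(8 + 3) - 36 = -6/11 - 36 = -402/11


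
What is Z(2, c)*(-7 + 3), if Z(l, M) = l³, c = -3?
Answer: -32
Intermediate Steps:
Z(2, c)*(-7 + 3) = 2³*(-7 + 3) = 8*(-4) = -32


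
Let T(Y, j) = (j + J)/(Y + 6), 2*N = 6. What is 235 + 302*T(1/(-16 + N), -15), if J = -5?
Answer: -60425/77 ≈ -784.74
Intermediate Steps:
N = 3 (N = (½)*6 = 3)
T(Y, j) = (-5 + j)/(6 + Y) (T(Y, j) = (j - 5)/(Y + 6) = (-5 + j)/(6 + Y))
235 + 302*T(1/(-16 + N), -15) = 235 + 302*((-5 - 15)/(6 + 1/(-16 + 3))) = 235 + 302*(-20/(6 + 1/(-13))) = 235 + 302*(-20/(6 - 1/13)) = 235 + 302*(-20/(77/13)) = 235 + 302*((13/77)*(-20)) = 235 + 302*(-260/77) = 235 - 78520/77 = -60425/77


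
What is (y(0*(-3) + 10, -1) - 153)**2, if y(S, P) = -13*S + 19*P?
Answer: 91204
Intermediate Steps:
(y(0*(-3) + 10, -1) - 153)**2 = ((-13*(0*(-3) + 10) + 19*(-1)) - 153)**2 = ((-13*(0 + 10) - 19) - 153)**2 = ((-13*10 - 19) - 153)**2 = ((-130 - 19) - 153)**2 = (-149 - 153)**2 = (-302)**2 = 91204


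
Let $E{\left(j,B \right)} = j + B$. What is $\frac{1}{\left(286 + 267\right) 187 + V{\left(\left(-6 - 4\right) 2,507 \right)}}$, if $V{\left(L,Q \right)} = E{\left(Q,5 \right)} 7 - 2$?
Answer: $\frac{1}{106993} \approx 9.3464 \cdot 10^{-6}$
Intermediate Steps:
$E{\left(j,B \right)} = B + j$
$V{\left(L,Q \right)} = 33 + 7 Q$ ($V{\left(L,Q \right)} = \left(5 + Q\right) 7 - 2 = \left(35 + 7 Q\right) - 2 = 33 + 7 Q$)
$\frac{1}{\left(286 + 267\right) 187 + V{\left(\left(-6 - 4\right) 2,507 \right)}} = \frac{1}{\left(286 + 267\right) 187 + \left(33 + 7 \cdot 507\right)} = \frac{1}{553 \cdot 187 + \left(33 + 3549\right)} = \frac{1}{103411 + 3582} = \frac{1}{106993}$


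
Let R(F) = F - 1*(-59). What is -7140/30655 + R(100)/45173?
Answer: -63532215/276955663 ≈ -0.22939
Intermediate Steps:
R(F) = 59 + F (R(F) = F + 59 = 59 + F)
-7140/30655 + R(100)/45173 = -7140/30655 + (59 + 100)/45173 = -7140*1/30655 + 159*(1/45173) = -1428/6131 + 159/45173 = -63532215/276955663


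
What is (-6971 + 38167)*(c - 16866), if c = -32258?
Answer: -1532472304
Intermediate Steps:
(-6971 + 38167)*(c - 16866) = (-6971 + 38167)*(-32258 - 16866) = 31196*(-49124) = -1532472304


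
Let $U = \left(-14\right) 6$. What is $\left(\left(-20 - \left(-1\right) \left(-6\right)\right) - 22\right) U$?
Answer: $4032$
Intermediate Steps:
$U = -84$
$\left(\left(-20 - \left(-1\right) \left(-6\right)\right) - 22\right) U = \left(\left(-20 - \left(-1\right) \left(-6\right)\right) - 22\right) \left(-84\right) = \left(\left(-20 - 6\right) - 22\right) \left(-84\right) = \left(-26 - 22\right) \left(-84\right) = \left(-48\right) \left(-84\right) = 4032$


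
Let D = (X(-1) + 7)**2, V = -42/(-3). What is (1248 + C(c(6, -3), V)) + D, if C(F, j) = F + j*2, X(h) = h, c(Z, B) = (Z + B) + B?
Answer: 1312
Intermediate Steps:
c(Z, B) = Z + 2*B (c(Z, B) = (B + Z) + B = Z + 2*B)
V = 14 (V = -42*(-1/3) = 14)
C(F, j) = F + 2*j
D = 36 (D = (-1 + 7)**2 = 6**2 = 36)
(1248 + C(c(6, -3), V)) + D = (1248 + ((6 + 2*(-3)) + 2*14)) + 36 = (1248 + ((6 - 6) + 28)) + 36 = (1248 + (0 + 28)) + 36 = (1248 + 28) + 36 = 1276 + 36 = 1312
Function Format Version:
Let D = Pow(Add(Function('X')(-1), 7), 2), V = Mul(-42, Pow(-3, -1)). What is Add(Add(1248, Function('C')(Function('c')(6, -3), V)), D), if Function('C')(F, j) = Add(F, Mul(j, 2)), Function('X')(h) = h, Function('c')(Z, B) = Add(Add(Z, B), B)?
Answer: 1312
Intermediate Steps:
Function('c')(Z, B) = Add(Z, Mul(2, B)) (Function('c')(Z, B) = Add(Add(B, Z), B) = Add(Z, Mul(2, B)))
V = 14 (V = Mul(-42, Rational(-1, 3)) = 14)
Function('C')(F, j) = Add(F, Mul(2, j))
D = 36 (D = Pow(Add(-1, 7), 2) = Pow(6, 2) = 36)
Add(Add(1248, Function('C')(Function('c')(6, -3), V)), D) = Add(Add(1248, Add(Add(6, Mul(2, -3)), Mul(2, 14))), 36) = Add(Add(1248, Add(Add(6, -6), 28)), 36) = Add(Add(1248, Add(0, 28)), 36) = Add(Add(1248, 28), 36) = Add(1276, 36) = 1312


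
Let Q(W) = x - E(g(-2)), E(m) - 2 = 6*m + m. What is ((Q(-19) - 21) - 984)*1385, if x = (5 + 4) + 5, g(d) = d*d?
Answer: -1414085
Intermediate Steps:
g(d) = d**2
E(m) = 2 + 7*m (E(m) = 2 + (6*m + m) = 2 + 7*m)
x = 14 (x = 9 + 5 = 14)
Q(W) = -16 (Q(W) = 14 - (2 + 7*(-2)**2) = 14 - (2 + 7*4) = 14 - (2 + 28) = 14 - 1*30 = 14 - 30 = -16)
((Q(-19) - 21) - 984)*1385 = ((-16 - 21) - 984)*1385 = (-37 - 984)*1385 = -1021*1385 = -1414085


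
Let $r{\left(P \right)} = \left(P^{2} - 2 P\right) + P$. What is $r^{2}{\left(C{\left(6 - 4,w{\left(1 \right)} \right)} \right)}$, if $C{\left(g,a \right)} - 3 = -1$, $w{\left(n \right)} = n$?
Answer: $4$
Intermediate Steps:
$C{\left(g,a \right)} = 2$ ($C{\left(g,a \right)} = 3 - 1 = 2$)
$r{\left(P \right)} = P^{2} - P$
$r^{2}{\left(C{\left(6 - 4,w{\left(1 \right)} \right)} \right)} = \left(2 \left(-1 + 2\right)\right)^{2} = \left(2 \cdot 1\right)^{2} = 2^{2} = 4$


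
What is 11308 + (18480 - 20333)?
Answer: 9455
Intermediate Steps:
11308 + (18480 - 20333) = 11308 - 1853 = 9455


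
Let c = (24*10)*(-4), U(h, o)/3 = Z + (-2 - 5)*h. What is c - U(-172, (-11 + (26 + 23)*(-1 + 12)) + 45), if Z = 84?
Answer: -4824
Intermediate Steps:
U(h, o) = 252 - 21*h (U(h, o) = 3*(84 + (-2 - 5)*h) = 3*(84 - 7*h) = 252 - 21*h)
c = -960 (c = 240*(-4) = -960)
c - U(-172, (-11 + (26 + 23)*(-1 + 12)) + 45) = -960 - (252 - 21*(-172)) = -960 - (252 + 3612) = -960 - 1*3864 = -960 - 3864 = -4824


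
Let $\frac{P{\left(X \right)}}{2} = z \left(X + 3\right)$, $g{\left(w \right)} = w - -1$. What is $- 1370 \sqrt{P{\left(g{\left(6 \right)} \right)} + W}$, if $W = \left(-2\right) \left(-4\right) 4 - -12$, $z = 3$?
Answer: $- 2740 \sqrt{26} \approx -13971.0$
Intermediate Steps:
$g{\left(w \right)} = 1 + w$ ($g{\left(w \right)} = w + 1 = 1 + w$)
$P{\left(X \right)} = 18 + 6 X$ ($P{\left(X \right)} = 2 \cdot 3 \left(X + 3\right) = 2 \cdot 3 \left(3 + X\right) = 2 \left(9 + 3 X\right) = 18 + 6 X$)
$W = 44$ ($W = 8 \cdot 4 + 12 = 32 + 12 = 44$)
$- 1370 \sqrt{P{\left(g{\left(6 \right)} \right)} + W} = - 1370 \sqrt{\left(18 + 6 \left(1 + 6\right)\right) + 44} = - 1370 \sqrt{\left(18 + 6 \cdot 7\right) + 44} = - 1370 \sqrt{\left(18 + 42\right) + 44} = - 1370 \sqrt{60 + 44} = - 1370 \sqrt{104} = - 1370 \cdot 2 \sqrt{26} = - 2740 \sqrt{26}$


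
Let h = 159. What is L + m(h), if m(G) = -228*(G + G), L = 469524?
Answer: 397020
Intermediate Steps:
m(G) = -456*G
L + m(h) = 469524 - 456*159 = 469524 - 72504 = 397020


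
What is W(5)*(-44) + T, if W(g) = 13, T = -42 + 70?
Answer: -544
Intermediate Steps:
T = 28
W(5)*(-44) + T = 13*(-44) + 28 = -572 + 28 = -544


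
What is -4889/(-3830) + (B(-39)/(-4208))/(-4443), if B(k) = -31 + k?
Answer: 22851294979/17901557880 ≈ 1.2765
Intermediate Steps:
-4889/(-3830) + (B(-39)/(-4208))/(-4443) = -4889/(-3830) + ((-31 - 39)/(-4208))/(-4443) = -4889*(-1/3830) - 70*(-1/4208)*(-1/4443) = 4889/3830 + (35/2104)*(-1/4443) = 4889/3830 - 35/9348072 = 22851294979/17901557880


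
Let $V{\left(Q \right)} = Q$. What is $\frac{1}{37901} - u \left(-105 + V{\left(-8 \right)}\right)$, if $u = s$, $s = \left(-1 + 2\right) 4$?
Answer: $\frac{17131253}{37901} \approx 452.0$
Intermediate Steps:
$s = 4$ ($s = 1 \cdot 4 = 4$)
$u = 4$
$\frac{1}{37901} - u \left(-105 + V{\left(-8 \right)}\right) = \frac{1}{37901} - 4 \left(-105 - 8\right) = \frac{1}{37901} - 4 \left(-113\right) = \frac{1}{37901} - -452 = \frac{1}{37901} + 452 = \frac{17131253}{37901}$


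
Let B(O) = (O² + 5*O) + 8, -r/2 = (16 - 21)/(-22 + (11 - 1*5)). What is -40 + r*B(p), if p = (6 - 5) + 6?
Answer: -195/2 ≈ -97.500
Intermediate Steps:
r = -5/8 (r = -2*(16 - 21)/(-22 + (11 - 1*5)) = -(-10)/(-22 + (11 - 5)) = -(-10)/(-22 + 6) = -(-10)/(-16) = -(-10)*(-1)/16 = -2*5/16 = -5/8 ≈ -0.62500)
p = 7 (p = 1 + 6 = 7)
B(O) = 8 + O² + 5*O
-40 + r*B(p) = -40 - 5*(8 + 7² + 5*7)/8 = -40 - 5*(8 + 49 + 35)/8 = -40 - 5/8*92 = -40 - 115/2 = -195/2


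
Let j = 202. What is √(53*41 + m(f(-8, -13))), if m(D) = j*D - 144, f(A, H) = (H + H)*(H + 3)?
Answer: 3*√6061 ≈ 233.56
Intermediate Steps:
f(A, H) = 2*H*(3 + H) (f(A, H) = (2*H)*(3 + H) = 2*H*(3 + H))
m(D) = -144 + 202*D (m(D) = 202*D - 144 = -144 + 202*D)
√(53*41 + m(f(-8, -13))) = √(53*41 + (-144 + 202*(2*(-13)*(3 - 13)))) = √(2173 + (-144 + 202*(2*(-13)*(-10)))) = √(2173 + (-144 + 202*260)) = √(2173 + (-144 + 52520)) = √(2173 + 52376) = √54549 = 3*√6061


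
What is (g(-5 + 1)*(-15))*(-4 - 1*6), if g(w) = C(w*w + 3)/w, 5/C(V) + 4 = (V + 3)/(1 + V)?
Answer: 1875/29 ≈ 64.655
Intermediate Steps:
C(V) = 5/(-4 + (3 + V)/(1 + V)) (C(V) = 5/(-4 + (V + 3)/(1 + V)) = 5/(-4 + (3 + V)/(1 + V)))
g(w) = 5*(-4 - w**2)/(w*(10 + 3*w**2)) (g(w) = (5*(-1 - (w*w + 3))/(1 + 3*(w*w + 3)))/w = (5*(-1 - (w**2 + 3))/(1 + 3*(w**2 + 3)))/w = (5*(-1 - (3 + w**2))/(1 + 3*(3 + w**2)))/w = (5*(-1 + (-3 - w**2))/(1 + (9 + 3*w**2)))/w = (5*(-4 - w**2)/(10 + 3*w**2))/w = 5*(-4 - w**2)/(w*(10 + 3*w**2)))
(g(-5 + 1)*(-15))*(-4 - 1*6) = ((5*(-4 - (-5 + 1)**2)/((-5 + 1)*(10 + 3*(-5 + 1)**2)))*(-15))*(-4 - 1*6) = ((5*(-4 - 1*(-4)**2)/(-4*(10 + 3*(-4)**2)))*(-15))*(-4 - 6) = ((5*(-1/4)*(-4 - 1*16)/(10 + 3*16))*(-15))*(-10) = ((5*(-1/4)*(-4 - 16)/(10 + 48))*(-15))*(-10) = ((5*(-1/4)*(-20)/58)*(-15))*(-10) = ((5*(-1/4)*(1/58)*(-20))*(-15))*(-10) = ((25/58)*(-15))*(-10) = -375/58*(-10) = 1875/29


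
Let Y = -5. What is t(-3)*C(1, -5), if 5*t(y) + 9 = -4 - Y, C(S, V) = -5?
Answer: 8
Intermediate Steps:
t(y) = -8/5 (t(y) = -9/5 + (-4 - 1*(-5))/5 = -9/5 + (-4 + 5)/5 = -9/5 + (⅕)*1 = -9/5 + ⅕ = -8/5)
t(-3)*C(1, -5) = -8/5*(-5) = 8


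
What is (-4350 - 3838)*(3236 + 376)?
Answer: -29575056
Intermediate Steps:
(-4350 - 3838)*(3236 + 376) = -8188*3612 = -29575056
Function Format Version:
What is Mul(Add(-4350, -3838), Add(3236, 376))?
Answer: -29575056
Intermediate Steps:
Mul(Add(-4350, -3838), Add(3236, 376)) = Mul(-8188, 3612) = -29575056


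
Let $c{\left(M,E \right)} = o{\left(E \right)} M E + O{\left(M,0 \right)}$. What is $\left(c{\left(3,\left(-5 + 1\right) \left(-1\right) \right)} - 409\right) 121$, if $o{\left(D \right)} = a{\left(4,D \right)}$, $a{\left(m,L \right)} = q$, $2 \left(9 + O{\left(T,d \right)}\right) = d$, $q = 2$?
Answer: $-47674$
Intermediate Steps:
$O{\left(T,d \right)} = -9 + \frac{d}{2}$
$a{\left(m,L \right)} = 2$
$o{\left(D \right)} = 2$
$c{\left(M,E \right)} = -9 + 2 E M$ ($c{\left(M,E \right)} = 2 M E + \left(-9 + \frac{1}{2} \cdot 0\right) = 2 E M + \left(-9 + 0\right) = 2 E M - 9 = -9 + 2 E M$)
$\left(c{\left(3,\left(-5 + 1\right) \left(-1\right) \right)} - 409\right) 121 = \left(\left(-9 + 2 \left(-5 + 1\right) \left(-1\right) 3\right) - 409\right) 121 = \left(\left(-9 + 2 \left(\left(-4\right) \left(-1\right)\right) 3\right) - 409\right) 121 = \left(\left(-9 + 2 \cdot 4 \cdot 3\right) - 409\right) 121 = \left(\left(-9 + 24\right) - 409\right) 121 = \left(15 - 409\right) 121 = \left(-394\right) 121 = -47674$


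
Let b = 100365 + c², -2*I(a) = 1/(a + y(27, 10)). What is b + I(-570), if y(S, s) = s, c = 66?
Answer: 117287521/1120 ≈ 1.0472e+5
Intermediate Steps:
I(a) = -1/(2*(10 + a)) (I(a) = -1/(2*(a + 10)) = -1/(2*(10 + a)))
b = 104721 (b = 100365 + 66² = 100365 + 4356 = 104721)
b + I(-570) = 104721 - 1/(20 + 2*(-570)) = 104721 - 1/(20 - 1140) = 104721 - 1/(-1120) = 104721 - 1*(-1/1120) = 104721 + 1/1120 = 117287521/1120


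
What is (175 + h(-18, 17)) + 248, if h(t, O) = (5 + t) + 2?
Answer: 412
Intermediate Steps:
h(t, O) = 7 + t
(175 + h(-18, 17)) + 248 = (175 + (7 - 18)) + 248 = (175 - 11) + 248 = 164 + 248 = 412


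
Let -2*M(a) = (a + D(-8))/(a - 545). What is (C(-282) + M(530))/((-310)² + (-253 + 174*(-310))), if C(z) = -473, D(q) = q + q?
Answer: -6838/628605 ≈ -0.010878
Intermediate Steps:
D(q) = 2*q
M(a) = -(-16 + a)/(2*(-545 + a)) (M(a) = -(a + 2*(-8))/(2*(a - 545)) = -(a - 16)/(2*(-545 + a)) = -(-16 + a)/(2*(-545 + a)))
(C(-282) + M(530))/((-310)² + (-253 + 174*(-310))) = (-473 + (16 - 1*530)/(2*(-545 + 530)))/((-310)² + (-253 + 174*(-310))) = (-473 + (½)*(16 - 530)/(-15))/(96100 + (-253 - 53940)) = (-473 + (½)*(-1/15)*(-514))/(96100 - 54193) = (-473 + 257/15)/41907 = -6838/15*1/41907 = -6838/628605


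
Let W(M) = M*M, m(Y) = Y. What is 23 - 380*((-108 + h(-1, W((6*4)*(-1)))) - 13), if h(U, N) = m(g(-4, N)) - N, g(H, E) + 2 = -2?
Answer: 266403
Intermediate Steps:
g(H, E) = -4 (g(H, E) = -2 - 2 = -4)
W(M) = M²
h(U, N) = -4 - N
23 - 380*((-108 + h(-1, W((6*4)*(-1)))) - 13) = 23 - 380*((-108 + (-4 - ((6*4)*(-1))²)) - 13) = 23 - 380*((-108 + (-4 - (24*(-1))²)) - 13) = 23 - 380*((-108 + (-4 - 1*(-24)²)) - 13) = 23 - 380*((-108 + (-4 - 1*576)) - 13) = 23 - 380*((-108 + (-4 - 576)) - 13) = 23 - 380*((-108 - 580) - 13) = 23 - 380*(-688 - 13) = 23 - 380*(-701) = 23 + 266380 = 266403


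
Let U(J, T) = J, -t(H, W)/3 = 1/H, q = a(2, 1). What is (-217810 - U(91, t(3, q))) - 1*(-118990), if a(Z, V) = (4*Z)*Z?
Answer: -98911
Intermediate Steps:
a(Z, V) = 4*Z²
q = 16 (q = 4*2² = 4*4 = 16)
t(H, W) = -3/H
(-217810 - U(91, t(3, q))) - 1*(-118990) = (-217810 - 1*91) - 1*(-118990) = (-217810 - 91) + 118990 = -217901 + 118990 = -98911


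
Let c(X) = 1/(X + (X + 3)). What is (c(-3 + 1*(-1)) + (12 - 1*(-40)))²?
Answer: 67081/25 ≈ 2683.2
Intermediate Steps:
c(X) = 1/(3 + 2*X) (c(X) = 1/(X + (3 + X)) = 1/(3 + 2*X))
(c(-3 + 1*(-1)) + (12 - 1*(-40)))² = (1/(3 + 2*(-3 + 1*(-1))) + (12 - 1*(-40)))² = (1/(3 + 2*(-3 - 1)) + (12 + 40))² = (1/(3 + 2*(-4)) + 52)² = (1/(3 - 8) + 52)² = (1/(-5) + 52)² = (-⅕ + 52)² = (259/5)² = 67081/25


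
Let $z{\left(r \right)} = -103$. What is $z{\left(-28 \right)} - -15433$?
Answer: $15330$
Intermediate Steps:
$z{\left(-28 \right)} - -15433 = -103 - -15433 = -103 + \left(-6490 + 21923\right) = -103 + 15433 = 15330$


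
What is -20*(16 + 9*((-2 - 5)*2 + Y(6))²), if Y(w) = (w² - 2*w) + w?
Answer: -46400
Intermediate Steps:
Y(w) = w² - w
-20*(16 + 9*((-2 - 5)*2 + Y(6))²) = -20*(16 + 9*((-2 - 5)*2 + 6*(-1 + 6))²) = -20*(16 + 9*(-7*2 + 6*5)²) = -20*(16 + 9*(-14 + 30)²) = -20*(16 + 9*16²) = -20*(16 + 9*256) = -20*(16 + 2304) = -20*2320 = -46400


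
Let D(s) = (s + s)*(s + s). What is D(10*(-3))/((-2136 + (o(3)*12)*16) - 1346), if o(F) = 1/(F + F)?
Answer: -24/23 ≈ -1.0435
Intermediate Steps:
o(F) = 1/(2*F)
D(s) = 4*s² (D(s) = (2*s)*(2*s) = 4*s²)
D(10*(-3))/((-2136 + (o(3)*12)*16) - 1346) = (4*(10*(-3))²)/((-2136 + (((½)/3)*12)*16) - 1346) = (4*(-30)²)/((-2136 + (((½)*(⅓))*12)*16) - 1346) = (4*900)/((-2136 + ((⅙)*12)*16) - 1346) = 3600/((-2136 + 2*16) - 1346) = 3600/((-2136 + 32) - 1346) = 3600/(-2104 - 1346) = 3600/(-3450) = 3600*(-1/3450) = -24/23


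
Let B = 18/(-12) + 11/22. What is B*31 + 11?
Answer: -20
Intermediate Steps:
B = -1 (B = 18*(-1/12) + 11*(1/22) = -3/2 + ½ = -1)
B*31 + 11 = -1*31 + 11 = -31 + 11 = -20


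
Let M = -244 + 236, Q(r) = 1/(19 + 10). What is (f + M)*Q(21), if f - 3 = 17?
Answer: 12/29 ≈ 0.41379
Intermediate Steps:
Q(r) = 1/29
f = 20 (f = 3 + 17 = 20)
M = -8
(f + M)*Q(21) = (20 - 8)*(1/29) = 12*(1/29) = 12/29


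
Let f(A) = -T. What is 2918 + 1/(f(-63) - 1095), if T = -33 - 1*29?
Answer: 3014293/1033 ≈ 2918.0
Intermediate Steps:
T = -62 (T = -33 - 29 = -62)
f(A) = 62 (f(A) = -1*(-62) = 62)
2918 + 1/(f(-63) - 1095) = 2918 + 1/(62 - 1095) = 2918 + 1/(-1033) = 2918 - 1/1033 = 3014293/1033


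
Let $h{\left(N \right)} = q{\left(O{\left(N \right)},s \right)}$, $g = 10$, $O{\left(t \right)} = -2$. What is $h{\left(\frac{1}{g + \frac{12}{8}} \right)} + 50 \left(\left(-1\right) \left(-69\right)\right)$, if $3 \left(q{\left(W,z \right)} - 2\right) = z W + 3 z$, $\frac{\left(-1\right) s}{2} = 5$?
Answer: $\frac{10346}{3} \approx 3448.7$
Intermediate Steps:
$s = -10$ ($s = \left(-2\right) 5 = -10$)
$q{\left(W,z \right)} = 2 + z + \frac{W z}{3}$ ($q{\left(W,z \right)} = 2 + \frac{z W + 3 z}{3} = 2 + \frac{W z + 3 z}{3} = 2 + \frac{3 z + W z}{3} = 2 + \left(z + \frac{W z}{3}\right) = 2 + z + \frac{W z}{3}$)
$h{\left(N \right)} = - \frac{4}{3}$ ($h{\left(N \right)} = 2 - 10 + \frac{1}{3} \left(-2\right) \left(-10\right) = 2 - 10 + \frac{20}{3} = - \frac{4}{3}$)
$h{\left(\frac{1}{g + \frac{12}{8}} \right)} + 50 \left(\left(-1\right) \left(-69\right)\right) = - \frac{4}{3} + 50 \left(\left(-1\right) \left(-69\right)\right) = - \frac{4}{3} + 50 \cdot 69 = - \frac{4}{3} + 3450 = \frac{10346}{3}$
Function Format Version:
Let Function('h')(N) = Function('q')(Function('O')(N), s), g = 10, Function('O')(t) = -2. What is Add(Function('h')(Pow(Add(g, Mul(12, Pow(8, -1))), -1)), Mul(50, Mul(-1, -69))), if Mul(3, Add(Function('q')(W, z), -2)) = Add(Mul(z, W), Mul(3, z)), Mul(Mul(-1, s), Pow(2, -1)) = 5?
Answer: Rational(10346, 3) ≈ 3448.7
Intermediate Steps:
s = -10 (s = Mul(-2, 5) = -10)
Function('q')(W, z) = Add(2, z, Mul(Rational(1, 3), W, z)) (Function('q')(W, z) = Add(2, Mul(Rational(1, 3), Add(Mul(z, W), Mul(3, z)))) = Add(2, Mul(Rational(1, 3), Add(Mul(W, z), Mul(3, z)))) = Add(2, Mul(Rational(1, 3), Add(Mul(3, z), Mul(W, z)))) = Add(2, Add(z, Mul(Rational(1, 3), W, z))) = Add(2, z, Mul(Rational(1, 3), W, z)))
Function('h')(N) = Rational(-4, 3) (Function('h')(N) = Add(2, -10, Mul(Rational(1, 3), -2, -10)) = Add(2, -10, Rational(20, 3)) = Rational(-4, 3))
Add(Function('h')(Pow(Add(g, Mul(12, Pow(8, -1))), -1)), Mul(50, Mul(-1, -69))) = Add(Rational(-4, 3), Mul(50, Mul(-1, -69))) = Add(Rational(-4, 3), Mul(50, 69)) = Add(Rational(-4, 3), 3450) = Rational(10346, 3)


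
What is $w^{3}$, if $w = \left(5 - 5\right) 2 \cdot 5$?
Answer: $0$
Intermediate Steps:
$w = 0$ ($w = \left(5 - 5\right) 10 = 0 \cdot 10 = 0$)
$w^{3} = 0^{3} = 0$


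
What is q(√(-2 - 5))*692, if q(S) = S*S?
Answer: -4844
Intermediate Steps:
q(S) = S²
q(√(-2 - 5))*692 = (√(-2 - 5))²*692 = (√(-7))²*692 = (I*√7)²*692 = -7*692 = -4844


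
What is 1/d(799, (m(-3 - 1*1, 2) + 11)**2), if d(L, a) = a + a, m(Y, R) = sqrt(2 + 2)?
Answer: 1/338 ≈ 0.0029586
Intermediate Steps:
m(Y, R) = 2 (m(Y, R) = sqrt(4) = 2)
d(L, a) = 2*a
1/d(799, (m(-3 - 1*1, 2) + 11)**2) = 1/(2*(2 + 11)**2) = 1/(2*13**2) = 1/(2*169) = 1/338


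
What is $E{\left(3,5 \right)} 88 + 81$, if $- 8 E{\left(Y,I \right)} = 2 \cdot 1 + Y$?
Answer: $26$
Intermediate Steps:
$E{\left(Y,I \right)} = - \frac{1}{4} - \frac{Y}{8}$ ($E{\left(Y,I \right)} = - \frac{2 \cdot 1 + Y}{8} = - \frac{2 + Y}{8} = - \frac{1}{4} - \frac{Y}{8}$)
$E{\left(3,5 \right)} 88 + 81 = \left(- \frac{1}{4} - \frac{3}{8}\right) 88 + 81 = \left(- \frac{5}{8}\right) 88 + 81 = -55 + 81 = 26$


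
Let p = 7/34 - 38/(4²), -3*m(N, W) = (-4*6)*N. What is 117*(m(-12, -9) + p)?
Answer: -1562067/136 ≈ -11486.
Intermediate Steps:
m(N, W) = 8*N (m(N, W) = -(-4*6)*N/3 = -(-8)*N = 8*N)
p = -295/136 (p = 7*(1/34) - 38/16 = 7/34 - 38*1/16 = 7/34 - 19/8 = -295/136 ≈ -2.1691)
117*(m(-12, -9) + p) = 117*(8*(-12) - 295/136) = 117*(-96 - 295/136) = 117*(-13351/136) = -1562067/136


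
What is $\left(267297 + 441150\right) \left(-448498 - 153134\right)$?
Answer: $-426224385504$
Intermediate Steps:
$\left(267297 + 441150\right) \left(-448498 - 153134\right) = 708447 \left(-601632\right) = -426224385504$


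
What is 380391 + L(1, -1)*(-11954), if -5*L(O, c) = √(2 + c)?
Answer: 1913909/5 ≈ 3.8278e+5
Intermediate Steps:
L(O, c) = -√(2 + c)/5
380391 + L(1, -1)*(-11954) = 380391 - √(2 - 1)/5*(-11954) = 380391 - √1/5*(-11954) = 380391 - ⅕*1*(-11954) = 380391 - ⅕*(-11954) = 380391 + 11954/5 = 1913909/5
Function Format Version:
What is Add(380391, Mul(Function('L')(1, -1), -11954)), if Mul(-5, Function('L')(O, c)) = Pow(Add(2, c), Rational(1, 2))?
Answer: Rational(1913909, 5) ≈ 3.8278e+5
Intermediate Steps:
Function('L')(O, c) = Mul(Rational(-1, 5), Pow(Add(2, c), Rational(1, 2)))
Add(380391, Mul(Function('L')(1, -1), -11954)) = Add(380391, Mul(Mul(Rational(-1, 5), Pow(Add(2, -1), Rational(1, 2))), -11954)) = Add(380391, Mul(Mul(Rational(-1, 5), Pow(1, Rational(1, 2))), -11954)) = Add(380391, Mul(Mul(Rational(-1, 5), 1), -11954)) = Add(380391, Mul(Rational(-1, 5), -11954)) = Add(380391, Rational(11954, 5)) = Rational(1913909, 5)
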